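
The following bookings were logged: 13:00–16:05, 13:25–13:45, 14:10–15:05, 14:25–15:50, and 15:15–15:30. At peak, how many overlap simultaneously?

3

Walk the sorted start/end points keeping a running depth.
The depth first hits 3 at 14:25.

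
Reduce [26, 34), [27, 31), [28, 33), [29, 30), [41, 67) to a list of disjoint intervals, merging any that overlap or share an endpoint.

[27, 31) overlaps/touches [26, 34) → extend to [26, 34).
[28, 33) overlaps/touches [26, 34) → extend to [26, 34).
[29, 30) overlaps/touches [26, 34) → extend to [26, 34).
[41, 67) is disjoint → start new block.

[26, 34) ∪ [41, 67)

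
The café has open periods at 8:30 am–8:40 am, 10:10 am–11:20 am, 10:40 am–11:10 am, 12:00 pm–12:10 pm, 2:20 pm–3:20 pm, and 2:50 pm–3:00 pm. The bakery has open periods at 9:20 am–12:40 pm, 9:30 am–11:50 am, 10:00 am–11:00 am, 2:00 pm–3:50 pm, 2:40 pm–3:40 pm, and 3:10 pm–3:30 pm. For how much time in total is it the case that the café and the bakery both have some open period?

2 h 20 min

Merge the first list: 8:30 am–8:40 am, 10:10 am–11:20 am, 12:00 pm–12:10 pm, 2:20 pm–3:20 pm.
Merge the second list: 9:20 am–12:40 pm, 2:00 pm–3:50 pm.
A ∩ B = 10:10 am–11:20 am, 12:00 pm–12:10 pm, 2:20 pm–3:20 pm.
Total: 1 h 10 min + 10 min + 1 h = 2 h 20 min.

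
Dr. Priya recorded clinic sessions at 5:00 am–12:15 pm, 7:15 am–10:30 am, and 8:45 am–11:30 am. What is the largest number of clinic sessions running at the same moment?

Sweep endpoints in order; track running count of active intervals.
Peak of 3 reached at 8:45 am.

3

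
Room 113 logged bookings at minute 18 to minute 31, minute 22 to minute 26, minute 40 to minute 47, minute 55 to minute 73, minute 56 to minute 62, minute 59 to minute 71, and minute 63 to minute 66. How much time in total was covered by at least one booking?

38 minutes

Merged: minute 18 to minute 31, minute 40 to minute 47, minute 55 to minute 73.
Lengths: 13 minutes + 7 minutes + 18 minutes = 38 minutes.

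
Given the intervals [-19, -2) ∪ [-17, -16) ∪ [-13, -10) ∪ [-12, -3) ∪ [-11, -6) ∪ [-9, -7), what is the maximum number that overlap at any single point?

Sweep endpoints in order; track running count of active intervals.
Peak of 4 reached at -11.

4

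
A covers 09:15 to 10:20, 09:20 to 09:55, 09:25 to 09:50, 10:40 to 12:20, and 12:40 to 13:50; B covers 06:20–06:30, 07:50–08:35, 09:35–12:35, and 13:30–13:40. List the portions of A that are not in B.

A, merged: 09:15–10:20, 10:40–12:20, 12:40–13:50.
09:15–10:20 minus B → 09:15–09:35.
10:40–12:20: fully covered by B → removed.
12:40–13:50 minus B → 12:40–13:30, 13:40–13:50.

09:15–09:35, 12:40–13:30, 13:40–13:50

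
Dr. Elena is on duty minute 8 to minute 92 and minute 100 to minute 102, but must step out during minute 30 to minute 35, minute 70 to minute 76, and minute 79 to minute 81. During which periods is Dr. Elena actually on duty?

minute 8 to minute 92 \ B = minute 8 to minute 30, minute 35 to minute 70, minute 76 to minute 79, minute 81 to minute 92.
minute 100 to minute 102: nothing removed.

minute 8 to minute 30, minute 35 to minute 70, minute 76 to minute 79, minute 81 to minute 92, minute 100 to minute 102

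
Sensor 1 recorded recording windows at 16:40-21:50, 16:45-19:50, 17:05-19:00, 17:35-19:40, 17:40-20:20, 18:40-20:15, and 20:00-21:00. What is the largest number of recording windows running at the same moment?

6

Sweep endpoints in order; track running count of active intervals.
Peak of 6 reached at 18:40.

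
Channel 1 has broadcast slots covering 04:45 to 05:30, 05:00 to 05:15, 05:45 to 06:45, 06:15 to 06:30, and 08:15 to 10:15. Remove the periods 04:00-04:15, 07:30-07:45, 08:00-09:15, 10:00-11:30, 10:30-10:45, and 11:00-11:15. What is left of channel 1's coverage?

04:45–05:30, 05:45–06:45, 09:15–10:00

A, merged: 04:45–05:30, 05:45–06:45, 08:15–10:15.
B, merged: 04:00–04:15, 07:30–07:45, 08:00–09:15, 10:00–11:30.
04:45–05:30: no B overlap → unchanged.
05:45–06:45: no B overlap → unchanged.
08:15–10:15 minus B → 09:15–10:00.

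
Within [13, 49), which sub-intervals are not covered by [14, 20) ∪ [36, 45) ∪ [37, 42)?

Covered (merged): [14, 20), [36, 45).
Uncovered inside [13, 49): [13, 14), [20, 36), [45, 49).

[13, 14) ∪ [20, 36) ∪ [45, 49)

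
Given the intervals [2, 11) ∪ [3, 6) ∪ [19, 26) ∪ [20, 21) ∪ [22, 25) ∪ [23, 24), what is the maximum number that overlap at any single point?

3

Walk the sorted start/end points keeping a running depth.
The depth first hits 3 at 23.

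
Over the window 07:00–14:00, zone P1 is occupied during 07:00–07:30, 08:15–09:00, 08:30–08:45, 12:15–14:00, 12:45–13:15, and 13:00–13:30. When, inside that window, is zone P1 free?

Covered (merged): 07:00-07:30, 08:15-09:00, 12:15-14:00.
Complement within 07:00-14:00: 07:30-08:15, 09:00-12:15.

07:30-08:15, 09:00-12:15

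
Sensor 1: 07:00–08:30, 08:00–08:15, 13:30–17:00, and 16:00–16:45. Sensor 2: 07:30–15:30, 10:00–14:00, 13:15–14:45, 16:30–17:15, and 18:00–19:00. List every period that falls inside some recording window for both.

07:30–08:30, 13:30–15:30, 16:30–17:00

A, merged: 07:00–08:30, 13:30–17:00.
B, merged: 07:30–15:30, 16:30–17:15, 18:00–19:00.
07:00–08:30 ∩ B → 07:30–08:30.
13:30–17:00 ∩ B → 13:30–15:30, 16:30–17:00.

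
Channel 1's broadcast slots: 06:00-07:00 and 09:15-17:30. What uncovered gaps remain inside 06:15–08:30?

07:00–08:30

Covered (merged): 06:00–07:00, 09:15–17:30.
Gaps within 06:15–08:30: 07:00–08:30.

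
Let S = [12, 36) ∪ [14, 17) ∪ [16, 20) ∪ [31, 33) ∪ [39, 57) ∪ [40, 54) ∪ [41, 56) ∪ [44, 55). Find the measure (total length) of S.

Merged: [12, 36), [39, 57).
Lengths: 24 + 18 = 42.

42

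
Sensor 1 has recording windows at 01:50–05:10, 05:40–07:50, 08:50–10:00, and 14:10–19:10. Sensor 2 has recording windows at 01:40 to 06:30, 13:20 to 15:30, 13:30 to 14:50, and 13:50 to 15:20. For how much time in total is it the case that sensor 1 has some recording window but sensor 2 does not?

6 h 10 min

Second set merges to 01:40-06:30, 13:20-15:30.
A \ B = 06:30-07:50, 08:50-10:00, 15:30-19:10.
Total: 1 h 20 min + 1 h 10 min + 3 h 40 min = 6 h 10 min.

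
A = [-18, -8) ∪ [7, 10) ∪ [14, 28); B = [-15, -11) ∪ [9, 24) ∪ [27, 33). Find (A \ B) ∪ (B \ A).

[-18, -15) ∪ [-11, -8) ∪ [7, 9) ∪ [10, 14) ∪ [24, 27) ∪ [28, 33)

A but not B: [-18, -15), [-11, -8), [7, 9), [24, 27).
B but not A: [10, 14), [28, 33).
Combining gives A △ B.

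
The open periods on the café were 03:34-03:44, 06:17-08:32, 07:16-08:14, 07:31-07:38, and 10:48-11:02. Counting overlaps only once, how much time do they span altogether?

Merged: 03:34–03:44, 06:17–08:32, 10:48–11:02.
Lengths: 10 min + 2 h 15 min + 14 min = 2 h 39 min.

2 h 39 min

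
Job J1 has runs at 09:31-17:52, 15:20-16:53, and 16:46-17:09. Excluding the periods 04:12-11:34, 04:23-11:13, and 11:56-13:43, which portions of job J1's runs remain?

11:34-11:56, 13:43-17:52

First set merges to 09:31-17:52.
Second set merges to 04:12-11:34, 11:56-13:43.
09:31-17:52 minus B → 11:34-11:56, 13:43-17:52.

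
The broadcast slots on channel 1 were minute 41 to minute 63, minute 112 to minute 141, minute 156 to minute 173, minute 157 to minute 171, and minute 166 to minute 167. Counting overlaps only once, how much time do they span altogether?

Merged: minute 41 to minute 63, minute 112 to minute 141, minute 156 to minute 173.
Lengths: 22 minutes + 29 minutes + 17 minutes = 68 minutes.

68 minutes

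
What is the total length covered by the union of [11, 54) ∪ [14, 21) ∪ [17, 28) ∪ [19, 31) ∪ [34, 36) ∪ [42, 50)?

43

Merged: [11, 54).
Length: 43.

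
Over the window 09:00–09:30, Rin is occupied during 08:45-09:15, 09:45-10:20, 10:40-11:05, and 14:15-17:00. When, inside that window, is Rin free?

09:15–09:30

Covered (merged): 08:45–09:15, 09:45–10:20, 10:40–11:05, 14:15–17:00.
Complement within 09:00–09:30: 09:15–09:30.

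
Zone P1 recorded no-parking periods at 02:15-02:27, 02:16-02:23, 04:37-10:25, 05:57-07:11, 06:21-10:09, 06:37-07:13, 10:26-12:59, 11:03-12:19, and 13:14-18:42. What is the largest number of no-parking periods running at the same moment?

4

Walk the sorted start/end points keeping a running depth.
The depth first hits 4 at 06:37.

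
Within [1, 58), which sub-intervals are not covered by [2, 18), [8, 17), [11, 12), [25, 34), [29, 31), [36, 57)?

Covered (merged): [2, 18), [25, 34), [36, 57).
Complement within [1, 58): [1, 2), [18, 25), [34, 36), [57, 58).

[1, 2) ∪ [18, 25) ∪ [34, 36) ∪ [57, 58)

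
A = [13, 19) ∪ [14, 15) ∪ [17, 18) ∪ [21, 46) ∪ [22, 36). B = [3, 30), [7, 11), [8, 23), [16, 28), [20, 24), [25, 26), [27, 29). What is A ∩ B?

[13, 19) ∪ [21, 30)

First set merges to [13, 19), [21, 46).
Second set merges to [3, 30).
[13, 19) meets the second set on [13, 19).
[21, 46) meets the second set on [21, 30).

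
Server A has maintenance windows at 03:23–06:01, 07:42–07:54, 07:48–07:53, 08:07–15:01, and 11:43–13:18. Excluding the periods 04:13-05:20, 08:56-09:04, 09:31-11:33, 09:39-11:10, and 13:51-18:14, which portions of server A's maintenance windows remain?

03:23–04:13, 05:20–06:01, 07:42–07:54, 08:07–08:56, 09:04–09:31, 11:33–13:51

A, merged: 03:23–06:01, 07:42–07:54, 08:07–15:01.
B, merged: 04:13–05:20, 08:56–09:04, 09:31–11:33, 13:51–18:14.
03:23–06:01 with B removed leaves 03:23–04:13, 05:20–06:01.
07:42–07:54 is untouched.
08:07–15:01 with B removed leaves 08:07–08:56, 09:04–09:31, 11:33–13:51.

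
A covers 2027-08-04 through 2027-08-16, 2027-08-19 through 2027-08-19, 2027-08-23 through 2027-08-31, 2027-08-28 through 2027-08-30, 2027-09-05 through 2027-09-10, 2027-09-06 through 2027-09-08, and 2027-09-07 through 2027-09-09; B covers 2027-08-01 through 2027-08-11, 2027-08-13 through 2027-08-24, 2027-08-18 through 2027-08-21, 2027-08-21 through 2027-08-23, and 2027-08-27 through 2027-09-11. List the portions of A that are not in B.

2027-08-12 through 2027-08-12, 2027-08-25 through 2027-08-26

First set merges to 2027-08-04 through 2027-08-16, 2027-08-19 through 2027-08-19, 2027-08-23 through 2027-08-31, 2027-09-05 through 2027-09-10.
Second set merges to 2027-08-01 through 2027-08-11, 2027-08-13 through 2027-08-24, 2027-08-27 through 2027-09-11.
2027-08-04 through 2027-08-16 \ B = 2027-08-12 through 2027-08-12.
2027-08-19 through 2027-08-19: entirely removed.
2027-08-23 through 2027-08-31 \ B = 2027-08-25 through 2027-08-26.
2027-09-05 through 2027-09-10: entirely removed.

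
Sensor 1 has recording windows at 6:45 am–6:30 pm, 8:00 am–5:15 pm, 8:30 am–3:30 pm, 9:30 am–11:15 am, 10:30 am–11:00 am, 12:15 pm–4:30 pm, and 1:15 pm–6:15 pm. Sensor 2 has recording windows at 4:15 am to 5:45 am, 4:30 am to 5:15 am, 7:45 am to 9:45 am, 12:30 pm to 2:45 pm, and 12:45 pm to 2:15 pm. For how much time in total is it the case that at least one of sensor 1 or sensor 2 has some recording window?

First set merges to 6:45 am–6:30 pm.
Second set merges to 4:15 am–5:45 am, 7:45 am–9:45 am, 12:30 pm–2:45 pm.
A ∪ B = 4:15 am–5:45 am, 6:45 am–6:30 pm.
Total: 1 h 30 min + 11 h 45 min = 13 h 15 min.

13 h 15 min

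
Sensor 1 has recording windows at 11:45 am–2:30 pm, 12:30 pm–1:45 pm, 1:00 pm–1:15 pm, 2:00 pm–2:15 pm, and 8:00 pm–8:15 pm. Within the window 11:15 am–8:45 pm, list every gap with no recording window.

11:15 am-11:45 am, 2:30 pm-8:00 pm, 8:15 pm-8:45 pm

The merged coverage is 11:45 am-2:30 pm, 8:00 pm-8:15 pm.
Gaps within 11:15 am-8:45 pm: 11:15 am-11:45 am, 2:30 pm-8:00 pm, 8:15 pm-8:45 pm.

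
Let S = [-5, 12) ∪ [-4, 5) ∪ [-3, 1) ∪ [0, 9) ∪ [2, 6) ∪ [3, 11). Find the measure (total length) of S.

17

Merged: [-5, 12).
Length: 17.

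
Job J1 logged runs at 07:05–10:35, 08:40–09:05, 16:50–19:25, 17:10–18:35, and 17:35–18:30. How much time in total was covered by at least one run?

6 h 5 min

Merged: 07:05-10:35, 16:50-19:25.
Lengths: 3 h 30 min + 2 h 35 min = 6 h 5 min.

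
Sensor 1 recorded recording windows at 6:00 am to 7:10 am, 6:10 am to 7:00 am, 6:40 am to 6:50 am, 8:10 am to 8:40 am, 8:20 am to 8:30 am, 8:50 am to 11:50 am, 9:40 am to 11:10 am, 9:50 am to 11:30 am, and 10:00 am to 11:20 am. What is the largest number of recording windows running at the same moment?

Sweep endpoints in order; track running count of active intervals.
Peak of 4 reached at 10:00 am.

4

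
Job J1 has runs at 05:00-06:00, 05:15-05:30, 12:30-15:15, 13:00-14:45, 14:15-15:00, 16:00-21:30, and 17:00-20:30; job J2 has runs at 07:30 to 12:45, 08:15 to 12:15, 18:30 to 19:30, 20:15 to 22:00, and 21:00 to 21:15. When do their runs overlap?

A, merged: 05:00–06:00, 12:30–15:15, 16:00–21:30.
B, merged: 07:30–12:45, 18:30–19:30, 20:15–22:00.
05:00–06:00 meets no B interval.
12:30–15:15 ∩ B → 12:30–12:45.
16:00–21:30 ∩ B → 18:30–19:30, 20:15–21:30.

12:30–12:45, 18:30–19:30, 20:15–21:30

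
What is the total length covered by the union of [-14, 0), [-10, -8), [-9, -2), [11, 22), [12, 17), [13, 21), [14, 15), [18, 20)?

Merged: [-14, 0), [11, 22).
Lengths: 14 + 11 = 25.

25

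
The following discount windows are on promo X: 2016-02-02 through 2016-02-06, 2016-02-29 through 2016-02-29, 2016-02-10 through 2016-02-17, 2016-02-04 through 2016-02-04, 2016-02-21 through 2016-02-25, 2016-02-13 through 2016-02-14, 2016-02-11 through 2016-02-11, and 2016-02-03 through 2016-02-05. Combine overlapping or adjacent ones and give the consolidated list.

2016-02-02 through 2016-02-06, 2016-02-10 through 2016-02-17, 2016-02-21 through 2016-02-25, 2016-02-29 through 2016-02-29

Sort by start: 2016-02-02 through 2016-02-06, 2016-02-03 through 2016-02-05, 2016-02-04 through 2016-02-04, 2016-02-10 through 2016-02-17, 2016-02-11 through 2016-02-11, 2016-02-13 through 2016-02-14, 2016-02-21 through 2016-02-25, 2016-02-29 through 2016-02-29.
2016-02-03 through 2016-02-05 overlaps/touches 2016-02-02 through 2016-02-06 → extend to 2016-02-02 through 2016-02-06.
2016-02-04 through 2016-02-04 overlaps/touches 2016-02-02 through 2016-02-06 → extend to 2016-02-02 through 2016-02-06.
2016-02-10 through 2016-02-17 is disjoint → start new block.
2016-02-11 through 2016-02-11 overlaps/touches 2016-02-10 through 2016-02-17 → extend to 2016-02-10 through 2016-02-17.
2016-02-13 through 2016-02-14 overlaps/touches 2016-02-10 through 2016-02-17 → extend to 2016-02-10 through 2016-02-17.
2016-02-21 through 2016-02-25 is disjoint → start new block.
2016-02-29 through 2016-02-29 is disjoint → start new block.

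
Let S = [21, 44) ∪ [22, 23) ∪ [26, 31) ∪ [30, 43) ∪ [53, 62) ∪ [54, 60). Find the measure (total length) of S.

Merged: [21, 44), [53, 62).
Lengths: 23 + 9 = 32.

32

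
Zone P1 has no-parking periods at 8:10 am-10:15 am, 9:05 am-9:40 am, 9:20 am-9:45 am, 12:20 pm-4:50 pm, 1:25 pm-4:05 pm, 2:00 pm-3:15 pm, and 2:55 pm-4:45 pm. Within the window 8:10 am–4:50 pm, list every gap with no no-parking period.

The merged coverage is 8:10 am–10:15 am, 12:20 pm–4:50 pm.
Uncovered inside 8:10 am–4:50 pm: 10:15 am–12:20 pm.

10:15 am–12:20 pm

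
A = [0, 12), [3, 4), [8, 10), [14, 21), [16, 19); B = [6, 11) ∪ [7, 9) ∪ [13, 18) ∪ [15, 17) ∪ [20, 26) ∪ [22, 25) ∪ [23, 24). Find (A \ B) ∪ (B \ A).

First set merges to [0, 12), [14, 21).
Second set merges to [6, 11), [13, 18), [20, 26).
A but not B: [0, 6), [11, 12), [18, 20).
B but not A: [13, 14), [21, 26).
Combining gives A △ B.

[0, 6) ∪ [11, 12) ∪ [13, 14) ∪ [18, 20) ∪ [21, 26)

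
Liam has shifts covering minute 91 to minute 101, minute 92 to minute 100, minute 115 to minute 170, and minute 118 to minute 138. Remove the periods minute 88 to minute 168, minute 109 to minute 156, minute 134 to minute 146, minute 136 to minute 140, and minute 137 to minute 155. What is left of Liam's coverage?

minute 168 to minute 170

First set merges to minute 91 to minute 101, minute 115 to minute 170.
Second set merges to minute 88 to minute 168.
minute 91 to minute 101 lies entirely inside B → drops out.
minute 115 to minute 170 with B removed leaves minute 168 to minute 170.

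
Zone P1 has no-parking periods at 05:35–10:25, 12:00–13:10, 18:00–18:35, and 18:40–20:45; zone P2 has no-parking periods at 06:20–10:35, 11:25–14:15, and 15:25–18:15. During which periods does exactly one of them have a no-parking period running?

05:35–06:20, 10:25–10:35, 11:25–12:00, 13:10–14:15, 15:25–18:00, 18:15–18:35, 18:40–20:45

A but not B: 05:35–06:20, 18:15–18:35, 18:40–20:45.
B but not A: 10:25–10:35, 11:25–12:00, 13:10–14:15, 15:25–18:00.
Combining gives A △ B.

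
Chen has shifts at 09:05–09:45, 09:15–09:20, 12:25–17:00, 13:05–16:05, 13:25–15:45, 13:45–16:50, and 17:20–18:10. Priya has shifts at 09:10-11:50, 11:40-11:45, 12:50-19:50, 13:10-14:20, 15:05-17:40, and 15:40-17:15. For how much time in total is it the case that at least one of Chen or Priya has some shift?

A, merged: 09:05–09:45, 12:25–17:00, 17:20–18:10.
B, merged: 09:10–11:50, 12:50–19:50.
A ∪ B = 09:05–11:50, 12:25–19:50.
Total: 2 h 45 min + 7 h 25 min = 10 h 10 min.

10 h 10 min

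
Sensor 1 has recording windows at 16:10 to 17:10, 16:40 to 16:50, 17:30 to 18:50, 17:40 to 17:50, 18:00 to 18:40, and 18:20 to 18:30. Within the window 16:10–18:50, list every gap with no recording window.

The merged coverage is 16:10–17:10, 17:30–18:50.
Complement within 16:10–18:50: 17:10–17:30.

17:10–17:30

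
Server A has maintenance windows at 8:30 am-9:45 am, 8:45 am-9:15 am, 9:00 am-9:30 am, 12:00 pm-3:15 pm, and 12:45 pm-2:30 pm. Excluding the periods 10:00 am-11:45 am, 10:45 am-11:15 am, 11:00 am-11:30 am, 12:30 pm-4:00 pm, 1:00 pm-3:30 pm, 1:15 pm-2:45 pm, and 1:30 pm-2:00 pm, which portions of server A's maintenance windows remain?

8:30 am-9:45 am, 12:00 pm-12:30 pm

Merge the first list: 8:30 am-9:45 am, 12:00 pm-3:15 pm.
Merge the second list: 10:00 am-11:45 am, 12:30 pm-4:00 pm.
8:30 am-9:45 am is untouched.
12:00 pm-3:15 pm with B removed leaves 12:00 pm-12:30 pm.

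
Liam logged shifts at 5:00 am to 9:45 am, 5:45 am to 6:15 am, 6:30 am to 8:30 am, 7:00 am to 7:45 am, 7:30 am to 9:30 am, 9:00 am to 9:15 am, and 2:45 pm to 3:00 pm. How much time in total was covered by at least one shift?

5 h

Merged: 5:00 am-9:45 am, 2:45 pm-3:00 pm.
Lengths: 4 h 45 min + 15 min = 5 h.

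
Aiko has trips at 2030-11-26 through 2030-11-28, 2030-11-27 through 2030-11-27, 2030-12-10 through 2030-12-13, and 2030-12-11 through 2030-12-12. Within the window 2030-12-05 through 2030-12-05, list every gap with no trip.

2030-12-05 through 2030-12-05

The merged coverage is 2030-11-26 through 2030-11-28, 2030-12-10 through 2030-12-13.
Uncovered inside 2030-12-05 through 2030-12-05: 2030-12-05 through 2030-12-05.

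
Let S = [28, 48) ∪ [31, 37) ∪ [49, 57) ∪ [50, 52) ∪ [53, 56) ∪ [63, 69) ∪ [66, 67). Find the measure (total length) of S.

Merged: [28, 48), [49, 57), [63, 69).
Lengths: 20 + 8 + 6 = 34.

34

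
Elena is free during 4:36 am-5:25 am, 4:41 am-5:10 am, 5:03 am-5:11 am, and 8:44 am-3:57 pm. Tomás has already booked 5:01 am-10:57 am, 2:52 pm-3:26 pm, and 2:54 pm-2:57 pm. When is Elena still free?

Merge the first list: 4:36 am–5:25 am, 8:44 am–3:57 pm.
Merge the second list: 5:01 am–10:57 am, 2:52 pm–3:26 pm.
4:36 am–5:25 am minus B → 4:36 am–5:01 am.
8:44 am–3:57 pm minus B → 10:57 am–2:52 pm, 3:26 pm–3:57 pm.

4:36 am–5:01 am, 10:57 am–2:52 pm, 3:26 pm–3:57 pm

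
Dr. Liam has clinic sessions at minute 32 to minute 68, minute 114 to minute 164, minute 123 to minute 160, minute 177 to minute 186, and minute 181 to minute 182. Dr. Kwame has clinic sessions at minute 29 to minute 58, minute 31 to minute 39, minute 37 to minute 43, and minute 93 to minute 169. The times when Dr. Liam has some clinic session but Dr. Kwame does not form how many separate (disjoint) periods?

A, merged: minute 32 to minute 68, minute 114 to minute 164, minute 177 to minute 186.
B, merged: minute 29 to minute 58, minute 93 to minute 169.
A \ B = minute 58 to minute 68, minute 177 to minute 186.
That is 2 disjoint pieces.

2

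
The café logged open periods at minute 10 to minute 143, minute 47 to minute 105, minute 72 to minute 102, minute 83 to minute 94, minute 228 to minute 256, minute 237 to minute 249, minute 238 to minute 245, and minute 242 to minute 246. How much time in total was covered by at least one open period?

Merged: minute 10 to minute 143, minute 228 to minute 256.
Lengths: 133 minutes + 28 minutes = 161 minutes.

161 minutes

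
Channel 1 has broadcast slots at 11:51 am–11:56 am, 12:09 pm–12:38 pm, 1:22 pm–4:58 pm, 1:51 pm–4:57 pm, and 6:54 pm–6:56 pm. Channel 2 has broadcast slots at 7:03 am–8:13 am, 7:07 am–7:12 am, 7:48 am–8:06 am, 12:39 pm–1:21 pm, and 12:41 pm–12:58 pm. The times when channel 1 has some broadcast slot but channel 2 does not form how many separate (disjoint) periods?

A, merged: 11:51 am–11:56 am, 12:09 pm–12:38 pm, 1:22 pm–4:58 pm, 6:54 pm–6:56 pm.
B, merged: 7:03 am–8:13 am, 12:39 pm–1:21 pm.
A \ B = 11:51 am–11:56 am, 12:09 pm–12:38 pm, 1:22 pm–4:58 pm, 6:54 pm–6:56 pm.
That is 4 disjoint pieces.

4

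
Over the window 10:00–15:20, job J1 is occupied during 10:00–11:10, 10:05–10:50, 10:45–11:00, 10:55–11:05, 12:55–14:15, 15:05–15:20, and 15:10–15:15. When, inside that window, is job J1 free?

After merging, the occupied span is 10:00-11:10, 12:55-14:15, 15:05-15:20.
Uncovered inside 10:00-15:20: 11:10-12:55, 14:15-15:05.

11:10-12:55, 14:15-15:05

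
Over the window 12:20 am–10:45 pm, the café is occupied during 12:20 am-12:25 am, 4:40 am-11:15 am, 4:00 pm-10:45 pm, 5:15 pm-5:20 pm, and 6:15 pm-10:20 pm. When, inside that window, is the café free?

Covered (merged): 12:20 am–12:25 am, 4:40 am–11:15 am, 4:00 pm–10:45 pm.
Complement within 12:20 am–10:45 pm: 12:25 am–4:40 am, 11:15 am–4:00 pm.

12:25 am–4:40 am, 11:15 am–4:00 pm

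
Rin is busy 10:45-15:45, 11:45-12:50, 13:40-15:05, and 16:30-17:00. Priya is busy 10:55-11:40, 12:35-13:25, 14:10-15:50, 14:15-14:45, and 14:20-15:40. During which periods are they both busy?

10:55–11:40, 12:35–13:25, 14:10–15:45

Merge the first list: 10:45–15:45, 16:30–17:00.
Merge the second list: 10:55–11:40, 12:35–13:25, 14:10–15:50.
10:45–15:45 meets the second set on 10:55–11:40, 12:35–13:25, 14:10–15:45.
16:30–17:00: no overlap with the second set.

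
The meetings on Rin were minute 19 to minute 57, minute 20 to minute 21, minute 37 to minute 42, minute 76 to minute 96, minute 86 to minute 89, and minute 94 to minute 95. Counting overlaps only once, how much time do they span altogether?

Merged: minute 19 to minute 57, minute 76 to minute 96.
Lengths: 38 minutes + 20 minutes = 58 minutes.

58 minutes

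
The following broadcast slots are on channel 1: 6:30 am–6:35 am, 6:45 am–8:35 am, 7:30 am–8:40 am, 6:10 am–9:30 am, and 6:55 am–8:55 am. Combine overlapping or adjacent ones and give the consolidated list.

Sort by start: 6:10 am–9:30 am, 6:30 am–6:35 am, 6:45 am–8:35 am, 6:55 am–8:55 am, 7:30 am–8:40 am.
6:30 am–6:35 am overlaps/touches 6:10 am–9:30 am → extend to 6:10 am–9:30 am.
6:45 am–8:35 am overlaps/touches 6:10 am–9:30 am → extend to 6:10 am–9:30 am.
6:55 am–8:55 am overlaps/touches 6:10 am–9:30 am → extend to 6:10 am–9:30 am.
7:30 am–8:40 am overlaps/touches 6:10 am–9:30 am → extend to 6:10 am–9:30 am.

6:10 am–9:30 am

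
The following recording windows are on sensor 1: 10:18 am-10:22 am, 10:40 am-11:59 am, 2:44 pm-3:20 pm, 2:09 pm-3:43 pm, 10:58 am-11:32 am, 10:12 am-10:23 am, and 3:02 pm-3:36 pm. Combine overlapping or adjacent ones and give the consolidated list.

10:12 am–10:23 am, 10:40 am–11:59 am, 2:09 pm–3:43 pm

Sort by start: 10:12 am–10:23 am, 10:18 am–10:22 am, 10:40 am–11:59 am, 10:58 am–11:32 am, 2:09 pm–3:43 pm, 2:44 pm–3:20 pm, 3:02 pm–3:36 pm.
10:18 am–10:22 am overlaps/touches 10:12 am–10:23 am → extend to 10:12 am–10:23 am.
10:40 am–11:59 am is disjoint → start new block.
10:58 am–11:32 am overlaps/touches 10:40 am–11:59 am → extend to 10:40 am–11:59 am.
2:09 pm–3:43 pm is disjoint → start new block.
2:44 pm–3:20 pm overlaps/touches 2:09 pm–3:43 pm → extend to 2:09 pm–3:43 pm.
3:02 pm–3:36 pm overlaps/touches 2:09 pm–3:43 pm → extend to 2:09 pm–3:43 pm.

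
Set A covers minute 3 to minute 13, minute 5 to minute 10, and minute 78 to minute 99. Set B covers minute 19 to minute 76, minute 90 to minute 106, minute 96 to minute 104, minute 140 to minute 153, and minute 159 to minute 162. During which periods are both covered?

minute 90 to minute 99

First set merges to minute 3 to minute 13, minute 78 to minute 99.
Second set merges to minute 19 to minute 76, minute 90 to minute 106, minute 140 to minute 153, minute 159 to minute 162.
minute 3 to minute 13: no overlap with the second set.
minute 78 to minute 99 meets the second set on minute 90 to minute 99.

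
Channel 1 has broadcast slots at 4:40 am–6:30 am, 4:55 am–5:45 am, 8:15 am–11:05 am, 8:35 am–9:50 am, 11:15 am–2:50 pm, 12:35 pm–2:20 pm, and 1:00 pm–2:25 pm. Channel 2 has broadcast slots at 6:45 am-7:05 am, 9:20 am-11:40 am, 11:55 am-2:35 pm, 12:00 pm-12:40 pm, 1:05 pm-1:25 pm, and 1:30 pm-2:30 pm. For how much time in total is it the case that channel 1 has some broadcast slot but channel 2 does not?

First set merges to 4:40 am–6:30 am, 8:15 am–11:05 am, 11:15 am–2:50 pm.
Second set merges to 6:45 am–7:05 am, 9:20 am–11:40 am, 11:55 am–2:35 pm.
A \ B = 4:40 am–6:30 am, 8:15 am–9:20 am, 11:40 am–11:55 am, 2:35 pm–2:50 pm.
Total: 1 h 50 min + 1 h 5 min + 15 min + 15 min = 3 h 25 min.

3 h 25 min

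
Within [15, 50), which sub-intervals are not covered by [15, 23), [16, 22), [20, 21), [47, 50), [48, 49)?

[23, 47)

The merged coverage is [15, 23), [47, 50).
Uncovered inside [15, 50): [23, 47).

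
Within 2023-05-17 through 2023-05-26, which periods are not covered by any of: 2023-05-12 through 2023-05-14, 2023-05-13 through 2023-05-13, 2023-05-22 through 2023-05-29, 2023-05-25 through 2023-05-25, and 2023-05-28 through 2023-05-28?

2023-05-17 through 2023-05-21

Covered (merged): 2023-05-12 through 2023-05-14, 2023-05-22 through 2023-05-29.
Gaps within 2023-05-17 through 2023-05-26: 2023-05-17 through 2023-05-21.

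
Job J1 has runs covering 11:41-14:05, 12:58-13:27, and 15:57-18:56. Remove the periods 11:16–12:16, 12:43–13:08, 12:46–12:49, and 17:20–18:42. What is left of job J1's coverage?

12:16–12:43, 13:08–14:05, 15:57–17:20, 18:42–18:56

A, merged: 11:41–14:05, 15:57–18:56.
B, merged: 11:16–12:16, 12:43–13:08, 17:20–18:42.
11:41–14:05 with B removed leaves 12:16–12:43, 13:08–14:05.
15:57–18:56 with B removed leaves 15:57–17:20, 18:42–18:56.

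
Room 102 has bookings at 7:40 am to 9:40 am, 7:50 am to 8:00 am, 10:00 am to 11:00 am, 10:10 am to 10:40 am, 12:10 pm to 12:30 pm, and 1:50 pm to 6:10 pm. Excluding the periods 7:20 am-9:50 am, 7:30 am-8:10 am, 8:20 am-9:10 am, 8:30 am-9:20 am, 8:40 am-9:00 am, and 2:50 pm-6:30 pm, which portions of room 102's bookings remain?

Merge the first list: 7:40 am–9:40 am, 10:00 am–11:00 am, 12:10 pm–12:30 pm, 1:50 pm–6:10 pm.
Merge the second list: 7:20 am–9:50 am, 2:50 pm–6:30 pm.
7:40 am–9:40 am lies entirely inside B → drops out.
10:00 am–11:00 am is untouched.
12:10 pm–12:30 pm is untouched.
1:50 pm–6:10 pm with B removed leaves 1:50 pm–2:50 pm.

10:00 am–11:00 am, 12:10 pm–12:30 pm, 1:50 pm–2:50 pm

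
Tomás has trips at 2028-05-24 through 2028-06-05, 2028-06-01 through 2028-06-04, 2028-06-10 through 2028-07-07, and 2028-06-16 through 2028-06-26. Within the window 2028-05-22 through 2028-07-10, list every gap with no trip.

The merged coverage is 2028-05-24 through 2028-06-05, 2028-06-10 through 2028-07-07.
Uncovered inside 2028-05-22 through 2028-07-10: 2028-05-22 through 2028-05-23, 2028-06-06 through 2028-06-09, 2028-07-08 through 2028-07-10.

2028-05-22 through 2028-05-23, 2028-06-06 through 2028-06-09, 2028-07-08 through 2028-07-10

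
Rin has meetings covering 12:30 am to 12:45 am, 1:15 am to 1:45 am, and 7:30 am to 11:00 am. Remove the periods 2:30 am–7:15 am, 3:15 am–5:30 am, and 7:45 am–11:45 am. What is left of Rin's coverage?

12:30 am–12:45 am, 1:15 am–1:45 am, 7:30 am–7:45 am

B, merged: 2:30 am–7:15 am, 7:45 am–11:45 am.
12:30 am–12:45 am: nothing removed.
1:15 am–1:45 am: nothing removed.
7:30 am–11:00 am \ B = 7:30 am–7:45 am.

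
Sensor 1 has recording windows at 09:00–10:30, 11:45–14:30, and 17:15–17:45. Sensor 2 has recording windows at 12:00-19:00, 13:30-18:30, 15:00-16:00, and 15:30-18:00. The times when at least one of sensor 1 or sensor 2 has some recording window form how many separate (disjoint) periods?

Second set merges to 12:00–19:00.
A ∪ B = 09:00–10:30, 11:45–19:00.
That is 2 disjoint pieces.

2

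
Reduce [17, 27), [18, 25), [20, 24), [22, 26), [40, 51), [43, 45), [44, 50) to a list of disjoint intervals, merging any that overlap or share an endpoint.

[17, 27) ∪ [40, 51)

[18, 25) overlaps/touches [17, 27) → extend to [17, 27).
[20, 24) overlaps/touches [17, 27) → extend to [17, 27).
[22, 26) overlaps/touches [17, 27) → extend to [17, 27).
[40, 51) is disjoint → start new block.
[43, 45) overlaps/touches [40, 51) → extend to [40, 51).
[44, 50) overlaps/touches [40, 51) → extend to [40, 51).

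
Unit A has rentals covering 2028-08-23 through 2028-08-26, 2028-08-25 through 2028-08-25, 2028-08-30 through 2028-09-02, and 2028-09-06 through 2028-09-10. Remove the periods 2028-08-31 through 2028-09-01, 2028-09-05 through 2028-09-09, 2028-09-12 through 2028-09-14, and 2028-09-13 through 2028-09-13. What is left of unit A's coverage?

Merge the first list: 2028-08-23 through 2028-08-26, 2028-08-30 through 2028-09-02, 2028-09-06 through 2028-09-10.
Merge the second list: 2028-08-31 through 2028-09-01, 2028-09-05 through 2028-09-09, 2028-09-12 through 2028-09-14.
2028-08-23 through 2028-08-26 is untouched.
2028-08-30 through 2028-09-02 with B removed leaves 2028-08-30 through 2028-08-30, 2028-09-02 through 2028-09-02.
2028-09-06 through 2028-09-10 with B removed leaves 2028-09-10 through 2028-09-10.

2028-08-23 through 2028-08-26, 2028-08-30 through 2028-08-30, 2028-09-02 through 2028-09-02, 2028-09-10 through 2028-09-10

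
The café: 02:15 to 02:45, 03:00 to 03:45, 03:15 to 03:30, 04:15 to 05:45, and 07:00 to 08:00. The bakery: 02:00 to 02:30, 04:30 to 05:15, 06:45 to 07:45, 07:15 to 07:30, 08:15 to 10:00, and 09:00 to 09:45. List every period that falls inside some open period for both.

A, merged: 02:15-02:45, 03:00-03:45, 04:15-05:45, 07:00-08:00.
B, merged: 02:00-02:30, 04:30-05:15, 06:45-07:45, 08:15-10:00.
02:15-02:45 overlaps B on 02:15-02:30.
03:00-03:45 falls entirely outside B.
04:15-05:45 overlaps B on 04:30-05:15.
07:00-08:00 overlaps B on 07:00-07:45.

02:15-02:30, 04:30-05:15, 07:00-07:45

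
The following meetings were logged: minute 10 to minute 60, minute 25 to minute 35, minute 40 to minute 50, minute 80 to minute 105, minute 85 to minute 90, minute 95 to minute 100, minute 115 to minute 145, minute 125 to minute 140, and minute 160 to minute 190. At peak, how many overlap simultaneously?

At minute 25, 2 of the intervals are simultaneously active.
No point has more.

2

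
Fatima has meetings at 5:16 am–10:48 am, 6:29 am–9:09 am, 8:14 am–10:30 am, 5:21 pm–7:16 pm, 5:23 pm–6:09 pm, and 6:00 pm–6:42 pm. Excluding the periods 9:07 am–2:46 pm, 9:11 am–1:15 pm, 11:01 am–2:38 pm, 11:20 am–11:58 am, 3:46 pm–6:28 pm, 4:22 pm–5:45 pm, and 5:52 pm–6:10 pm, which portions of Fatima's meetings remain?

5:16 am–9:07 am, 6:28 pm–7:16 pm

A, merged: 5:16 am–10:48 am, 5:21 pm–7:16 pm.
B, merged: 9:07 am–2:46 pm, 3:46 pm–6:28 pm.
5:16 am–10:48 am minus B → 5:16 am–9:07 am.
5:21 pm–7:16 pm minus B → 6:28 pm–7:16 pm.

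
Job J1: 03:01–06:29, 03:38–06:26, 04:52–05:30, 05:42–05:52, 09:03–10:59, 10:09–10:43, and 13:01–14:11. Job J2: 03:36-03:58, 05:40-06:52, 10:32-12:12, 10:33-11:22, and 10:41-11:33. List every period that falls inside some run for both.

03:36-03:58, 05:40-06:29, 10:32-10:59

A, merged: 03:01-06:29, 09:03-10:59, 13:01-14:11.
B, merged: 03:36-03:58, 05:40-06:52, 10:32-12:12.
03:01-06:29 ∩ B → 03:36-03:58, 05:40-06:29.
09:03-10:59 ∩ B → 10:32-10:59.
13:01-14:11 meets no B interval.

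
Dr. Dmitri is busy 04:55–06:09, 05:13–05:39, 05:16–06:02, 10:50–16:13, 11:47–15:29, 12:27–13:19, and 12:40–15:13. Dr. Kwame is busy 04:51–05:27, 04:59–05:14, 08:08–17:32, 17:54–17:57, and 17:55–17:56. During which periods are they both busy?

04:55-05:27, 10:50-16:13

Merge the first list: 04:55-06:09, 10:50-16:13.
Merge the second list: 04:51-05:27, 08:08-17:32, 17:54-17:57.
04:55-06:09 ∩ B → 04:55-05:27.
10:50-16:13 ∩ B → 10:50-16:13.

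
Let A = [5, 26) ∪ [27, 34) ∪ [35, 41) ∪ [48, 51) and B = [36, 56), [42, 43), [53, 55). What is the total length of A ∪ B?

Merge the second list: [36, 56).
A ∪ B = [5, 26), [27, 34), [35, 56).
Total: 21 + 7 + 21 = 49.

49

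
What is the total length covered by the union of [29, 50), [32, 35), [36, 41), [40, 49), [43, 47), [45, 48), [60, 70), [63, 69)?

31

Merged: [29, 50), [60, 70).
Lengths: 21 + 10 = 31.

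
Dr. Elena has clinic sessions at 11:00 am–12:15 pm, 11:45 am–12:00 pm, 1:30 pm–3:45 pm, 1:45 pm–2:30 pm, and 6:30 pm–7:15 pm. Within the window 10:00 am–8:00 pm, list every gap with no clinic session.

The merged coverage is 11:00 am-12:15 pm, 1:30 pm-3:45 pm, 6:30 pm-7:15 pm.
Gaps within 10:00 am-8:00 pm: 10:00 am-11:00 am, 12:15 pm-1:30 pm, 3:45 pm-6:30 pm, 7:15 pm-8:00 pm.

10:00 am-11:00 am, 12:15 pm-1:30 pm, 3:45 pm-6:30 pm, 7:15 pm-8:00 pm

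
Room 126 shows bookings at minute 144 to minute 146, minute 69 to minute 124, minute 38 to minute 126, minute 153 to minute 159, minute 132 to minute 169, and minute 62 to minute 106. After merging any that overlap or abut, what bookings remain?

Sort by start: minute 38 to minute 126, minute 62 to minute 106, minute 69 to minute 124, minute 132 to minute 169, minute 144 to minute 146, minute 153 to minute 159.
minute 62 to minute 106 overlaps/touches minute 38 to minute 126 → extend to minute 38 to minute 126.
minute 69 to minute 124 overlaps/touches minute 38 to minute 126 → extend to minute 38 to minute 126.
minute 132 to minute 169 is disjoint → start new block.
minute 144 to minute 146 overlaps/touches minute 132 to minute 169 → extend to minute 132 to minute 169.
minute 153 to minute 159 overlaps/touches minute 132 to minute 169 → extend to minute 132 to minute 169.

minute 38 to minute 126, minute 132 to minute 169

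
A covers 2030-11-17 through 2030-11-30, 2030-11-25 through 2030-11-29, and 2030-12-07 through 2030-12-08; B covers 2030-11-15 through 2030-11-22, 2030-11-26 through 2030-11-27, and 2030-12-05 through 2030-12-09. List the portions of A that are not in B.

A, merged: 2030-11-17 through 2030-11-30, 2030-12-07 through 2030-12-08.
2030-11-17 through 2030-11-30 minus B → 2030-11-23 through 2030-11-25, 2030-11-28 through 2030-11-30.
2030-12-07 through 2030-12-08: fully covered by B → removed.

2030-11-23 through 2030-11-25, 2030-11-28 through 2030-11-30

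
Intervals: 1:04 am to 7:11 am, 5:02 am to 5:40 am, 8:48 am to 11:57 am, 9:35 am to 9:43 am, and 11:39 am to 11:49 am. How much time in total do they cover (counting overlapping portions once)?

Merged: 1:04 am–7:11 am, 8:48 am–11:57 am.
Lengths: 6 h 7 min + 3 h 9 min = 9 h 16 min.

9 h 16 min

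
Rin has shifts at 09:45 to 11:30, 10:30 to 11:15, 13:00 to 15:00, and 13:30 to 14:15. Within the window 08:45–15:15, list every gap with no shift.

08:45-09:45, 11:30-13:00, 15:00-15:15

Covered (merged): 09:45-11:30, 13:00-15:00.
Uncovered inside 08:45-15:15: 08:45-09:45, 11:30-13:00, 15:00-15:15.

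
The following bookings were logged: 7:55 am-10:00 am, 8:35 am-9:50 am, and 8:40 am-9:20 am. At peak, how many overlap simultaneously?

3

Walk the sorted start/end points keeping a running depth.
The depth first hits 3 at 8:40 am.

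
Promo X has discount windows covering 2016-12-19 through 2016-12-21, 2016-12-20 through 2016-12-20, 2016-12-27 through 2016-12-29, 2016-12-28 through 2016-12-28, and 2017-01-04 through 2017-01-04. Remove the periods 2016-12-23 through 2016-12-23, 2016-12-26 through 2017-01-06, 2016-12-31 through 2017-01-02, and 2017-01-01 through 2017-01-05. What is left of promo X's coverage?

2016-12-19 through 2016-12-21

A, merged: 2016-12-19 through 2016-12-21, 2016-12-27 through 2016-12-29, 2017-01-04 through 2017-01-04.
B, merged: 2016-12-23 through 2016-12-23, 2016-12-26 through 2017-01-06.
2016-12-19 through 2016-12-21 is untouched.
2016-12-27 through 2016-12-29 lies entirely inside B → drops out.
2017-01-04 through 2017-01-04 lies entirely inside B → drops out.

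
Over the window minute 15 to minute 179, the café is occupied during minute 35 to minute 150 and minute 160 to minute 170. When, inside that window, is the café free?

The merged coverage is minute 35 to minute 150, minute 160 to minute 170.
Gaps within minute 15 to minute 179: minute 15 to minute 35, minute 150 to minute 160, minute 170 to minute 179.

minute 15 to minute 35, minute 150 to minute 160, minute 170 to minute 179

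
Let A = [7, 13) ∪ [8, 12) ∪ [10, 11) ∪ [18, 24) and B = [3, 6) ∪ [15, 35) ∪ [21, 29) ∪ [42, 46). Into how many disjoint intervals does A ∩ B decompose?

1

Merge the first list: [7, 13), [18, 24).
Merge the second list: [3, 6), [15, 35), [42, 46).
A ∩ B = [18, 24).
That is 1 disjoint piece.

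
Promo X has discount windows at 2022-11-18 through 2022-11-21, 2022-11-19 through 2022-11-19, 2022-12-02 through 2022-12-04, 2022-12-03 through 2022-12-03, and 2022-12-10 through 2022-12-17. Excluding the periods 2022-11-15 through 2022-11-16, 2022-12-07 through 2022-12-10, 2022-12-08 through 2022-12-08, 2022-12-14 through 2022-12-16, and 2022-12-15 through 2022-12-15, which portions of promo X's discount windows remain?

2022-11-18 through 2022-11-21, 2022-12-02 through 2022-12-04, 2022-12-11 through 2022-12-13, 2022-12-17 through 2022-12-17

First set merges to 2022-11-18 through 2022-11-21, 2022-12-02 through 2022-12-04, 2022-12-10 through 2022-12-17.
Second set merges to 2022-11-15 through 2022-11-16, 2022-12-07 through 2022-12-10, 2022-12-14 through 2022-12-16.
2022-11-18 through 2022-11-21 is untouched.
2022-12-02 through 2022-12-04 is untouched.
2022-12-10 through 2022-12-17 with B removed leaves 2022-12-11 through 2022-12-13, 2022-12-17 through 2022-12-17.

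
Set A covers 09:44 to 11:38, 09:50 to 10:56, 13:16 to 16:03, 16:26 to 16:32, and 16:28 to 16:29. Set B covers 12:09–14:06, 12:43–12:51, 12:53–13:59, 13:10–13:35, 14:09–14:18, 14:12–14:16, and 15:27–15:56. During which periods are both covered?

13:16-14:06, 14:09-14:18, 15:27-15:56

A, merged: 09:44-11:38, 13:16-16:03, 16:26-16:32.
B, merged: 12:09-14:06, 14:09-14:18, 15:27-15:56.
09:44-11:38 falls entirely outside B.
13:16-16:03 overlaps B on 13:16-14:06, 14:09-14:18, 15:27-15:56.
16:26-16:32 falls entirely outside B.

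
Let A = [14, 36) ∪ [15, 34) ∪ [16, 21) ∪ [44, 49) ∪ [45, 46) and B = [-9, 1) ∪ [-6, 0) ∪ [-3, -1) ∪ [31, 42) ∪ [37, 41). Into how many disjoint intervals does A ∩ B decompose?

1

A, merged: [14, 36), [44, 49).
B, merged: [-9, 1), [31, 42).
A ∩ B = [31, 36).
That is 1 disjoint piece.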